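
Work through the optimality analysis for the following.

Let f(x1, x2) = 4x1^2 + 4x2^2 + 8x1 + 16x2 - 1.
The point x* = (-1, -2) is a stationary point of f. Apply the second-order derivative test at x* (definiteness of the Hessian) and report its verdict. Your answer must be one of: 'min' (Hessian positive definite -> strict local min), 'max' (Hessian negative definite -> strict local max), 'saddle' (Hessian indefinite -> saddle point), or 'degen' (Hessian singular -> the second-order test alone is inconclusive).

Compute the Hessian H = grad^2 f:
  H = [[8, 0], [0, 8]]
Verify stationarity: grad f(x*) = H x* + g = (0, 0).
Eigenvalues of H: 8, 8.
Both eigenvalues > 0, so H is positive definite -> x* is a strict local min.

min


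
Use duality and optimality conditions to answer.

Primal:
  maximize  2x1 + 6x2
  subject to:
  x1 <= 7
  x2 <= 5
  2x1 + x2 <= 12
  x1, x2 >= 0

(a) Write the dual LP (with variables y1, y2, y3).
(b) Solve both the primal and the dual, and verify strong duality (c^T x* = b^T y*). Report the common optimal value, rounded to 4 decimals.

The standard primal-dual pair for 'max c^T x s.t. A x <= b, x >= 0' is:
  Dual:  min b^T y  s.t.  A^T y >= c,  y >= 0.

So the dual LP is:
  minimize  7y1 + 5y2 + 12y3
  subject to:
    y1 + 2y3 >= 2
    y2 + y3 >= 6
    y1, y2, y3 >= 0

Solving the primal: x* = (3.5, 5).
  primal value c^T x* = 37.
Solving the dual: y* = (0, 5, 1).
  dual value b^T y* = 37.
Strong duality: c^T x* = b^T y*. Confirmed.

37


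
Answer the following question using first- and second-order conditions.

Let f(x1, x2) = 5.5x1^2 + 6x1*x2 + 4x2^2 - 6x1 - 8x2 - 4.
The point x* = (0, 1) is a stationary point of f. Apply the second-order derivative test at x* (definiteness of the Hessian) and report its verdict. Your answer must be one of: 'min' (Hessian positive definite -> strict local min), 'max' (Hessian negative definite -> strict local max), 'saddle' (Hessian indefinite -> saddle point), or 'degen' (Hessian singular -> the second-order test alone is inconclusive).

Compute the Hessian H = grad^2 f:
  H = [[11, 6], [6, 8]]
Verify stationarity: grad f(x*) = H x* + g = (0, 0).
Eigenvalues of H: 3.3153, 15.6847.
Both eigenvalues > 0, so H is positive definite -> x* is a strict local min.

min


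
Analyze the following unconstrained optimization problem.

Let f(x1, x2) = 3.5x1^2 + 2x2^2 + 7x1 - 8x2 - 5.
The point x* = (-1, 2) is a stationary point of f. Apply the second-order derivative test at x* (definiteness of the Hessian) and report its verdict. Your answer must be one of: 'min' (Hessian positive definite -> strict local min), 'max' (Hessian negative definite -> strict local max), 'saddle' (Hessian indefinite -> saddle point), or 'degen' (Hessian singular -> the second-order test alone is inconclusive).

Compute the Hessian H = grad^2 f:
  H = [[7, 0], [0, 4]]
Verify stationarity: grad f(x*) = H x* + g = (0, 0).
Eigenvalues of H: 4, 7.
Both eigenvalues > 0, so H is positive definite -> x* is a strict local min.

min


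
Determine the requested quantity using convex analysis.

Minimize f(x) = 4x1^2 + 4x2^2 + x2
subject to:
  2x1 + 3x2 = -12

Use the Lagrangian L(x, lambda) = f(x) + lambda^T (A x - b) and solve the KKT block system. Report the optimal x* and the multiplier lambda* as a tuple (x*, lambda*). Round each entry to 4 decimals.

Form the Lagrangian:
  L(x, lambda) = (1/2) x^T Q x + c^T x + lambda^T (A x - b)
Stationarity (grad_x L = 0): Q x + c + A^T lambda = 0.
Primal feasibility: A x = b.

This gives the KKT block system:
  [ Q   A^T ] [ x     ]   [-c ]
  [ A    0  ] [ lambda ] = [ b ]

Solving the linear system:
  x*      = (-1.7885, -2.8077)
  lambda* = (7.1538)
  f(x*)   = 41.5192

x* = (-1.7885, -2.8077), lambda* = (7.1538)


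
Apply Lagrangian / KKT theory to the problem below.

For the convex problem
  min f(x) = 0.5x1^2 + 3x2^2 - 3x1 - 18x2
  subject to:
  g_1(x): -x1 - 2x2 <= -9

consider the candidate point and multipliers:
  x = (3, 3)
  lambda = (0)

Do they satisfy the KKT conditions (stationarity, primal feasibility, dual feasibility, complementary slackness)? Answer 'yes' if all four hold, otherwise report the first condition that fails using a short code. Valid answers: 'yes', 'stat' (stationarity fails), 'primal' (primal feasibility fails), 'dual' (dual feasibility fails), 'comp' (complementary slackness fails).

Gradient of f: grad f(x) = Q x + c = (0, 0)
Constraint values g_i(x) = a_i^T x - b_i:
  g_1((3, 3)) = 0
Stationarity residual: grad f(x) + sum_i lambda_i a_i = (0, 0)
  -> stationarity OK
Primal feasibility (all g_i <= 0): OK
Dual feasibility (all lambda_i >= 0): OK
Complementary slackness (lambda_i * g_i(x) = 0 for all i): OK

Verdict: yes, KKT holds.

yes


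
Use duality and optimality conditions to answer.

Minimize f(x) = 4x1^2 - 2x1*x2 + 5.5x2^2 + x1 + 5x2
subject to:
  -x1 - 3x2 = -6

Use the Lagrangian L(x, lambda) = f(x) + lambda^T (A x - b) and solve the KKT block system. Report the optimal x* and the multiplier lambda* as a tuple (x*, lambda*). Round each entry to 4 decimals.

Form the Lagrangian:
  L(x, lambda) = (1/2) x^T Q x + c^T x + lambda^T (A x - b)
Stationarity (grad_x L = 0): Q x + c + A^T lambda = 0.
Primal feasibility: A x = b.

This gives the KKT block system:
  [ Q   A^T ] [ x     ]   [-c ]
  [ A    0  ] [ lambda ] = [ b ]

Solving the linear system:
  x*      = (1.1368, 1.6211)
  lambda* = (6.8526)
  f(x*)   = 25.1789

x* = (1.1368, 1.6211), lambda* = (6.8526)


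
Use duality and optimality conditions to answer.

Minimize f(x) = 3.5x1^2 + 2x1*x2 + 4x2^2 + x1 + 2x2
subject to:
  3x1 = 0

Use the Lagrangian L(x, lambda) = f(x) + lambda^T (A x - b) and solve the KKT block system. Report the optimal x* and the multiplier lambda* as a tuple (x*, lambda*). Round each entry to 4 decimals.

Form the Lagrangian:
  L(x, lambda) = (1/2) x^T Q x + c^T x + lambda^T (A x - b)
Stationarity (grad_x L = 0): Q x + c + A^T lambda = 0.
Primal feasibility: A x = b.

This gives the KKT block system:
  [ Q   A^T ] [ x     ]   [-c ]
  [ A    0  ] [ lambda ] = [ b ]

Solving the linear system:
  x*      = (0, -0.25)
  lambda* = (-0.1667)
  f(x*)   = -0.25

x* = (0, -0.25), lambda* = (-0.1667)


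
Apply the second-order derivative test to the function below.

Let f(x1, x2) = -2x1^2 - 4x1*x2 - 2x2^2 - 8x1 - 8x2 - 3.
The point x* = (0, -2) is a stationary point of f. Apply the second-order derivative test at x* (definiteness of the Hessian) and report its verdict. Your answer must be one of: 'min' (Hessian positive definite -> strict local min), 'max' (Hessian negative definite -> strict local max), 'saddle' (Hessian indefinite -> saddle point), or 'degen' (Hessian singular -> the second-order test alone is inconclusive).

Compute the Hessian H = grad^2 f:
  H = [[-4, -4], [-4, -4]]
Verify stationarity: grad f(x*) = H x* + g = (0, 0).
Eigenvalues of H: -8, 0.
H has a zero eigenvalue (singular; negative semidefinite but not definite), so H is neither positive definite, negative definite, nor indefinite. The second-order test alone is inconclusive -> degen.
(Indeed, f is constant along the null direction of H through x*, so x* is not a strict local extremum.)

degen


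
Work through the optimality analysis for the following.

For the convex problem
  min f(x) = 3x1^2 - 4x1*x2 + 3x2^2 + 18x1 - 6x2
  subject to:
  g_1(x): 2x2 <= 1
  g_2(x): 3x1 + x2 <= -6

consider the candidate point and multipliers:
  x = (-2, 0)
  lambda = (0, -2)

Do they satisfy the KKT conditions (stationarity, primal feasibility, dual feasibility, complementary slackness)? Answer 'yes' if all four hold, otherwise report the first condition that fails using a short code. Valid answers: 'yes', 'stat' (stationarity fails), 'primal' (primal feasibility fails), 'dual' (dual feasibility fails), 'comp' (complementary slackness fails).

Gradient of f: grad f(x) = Q x + c = (6, 2)
Constraint values g_i(x) = a_i^T x - b_i:
  g_1((-2, 0)) = -1
  g_2((-2, 0)) = 0
Stationarity residual: grad f(x) + sum_i lambda_i a_i = (0, 0)
  -> stationarity OK
Primal feasibility (all g_i <= 0): OK
Dual feasibility (all lambda_i >= 0): FAILS
Complementary slackness (lambda_i * g_i(x) = 0 for all i): OK

Verdict: the first failing condition is dual_feasibility -> dual.

dual


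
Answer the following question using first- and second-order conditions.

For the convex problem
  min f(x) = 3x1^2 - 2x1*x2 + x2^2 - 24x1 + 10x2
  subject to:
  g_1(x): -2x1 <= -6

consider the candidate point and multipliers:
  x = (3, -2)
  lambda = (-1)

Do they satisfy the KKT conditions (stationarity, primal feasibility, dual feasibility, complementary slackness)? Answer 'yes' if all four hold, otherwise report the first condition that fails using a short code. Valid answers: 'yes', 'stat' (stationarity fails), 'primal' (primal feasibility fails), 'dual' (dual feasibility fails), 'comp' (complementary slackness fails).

Gradient of f: grad f(x) = Q x + c = (-2, 0)
Constraint values g_i(x) = a_i^T x - b_i:
  g_1((3, -2)) = 0
Stationarity residual: grad f(x) + sum_i lambda_i a_i = (0, 0)
  -> stationarity OK
Primal feasibility (all g_i <= 0): OK
Dual feasibility (all lambda_i >= 0): FAILS
Complementary slackness (lambda_i * g_i(x) = 0 for all i): OK

Verdict: the first failing condition is dual_feasibility -> dual.

dual


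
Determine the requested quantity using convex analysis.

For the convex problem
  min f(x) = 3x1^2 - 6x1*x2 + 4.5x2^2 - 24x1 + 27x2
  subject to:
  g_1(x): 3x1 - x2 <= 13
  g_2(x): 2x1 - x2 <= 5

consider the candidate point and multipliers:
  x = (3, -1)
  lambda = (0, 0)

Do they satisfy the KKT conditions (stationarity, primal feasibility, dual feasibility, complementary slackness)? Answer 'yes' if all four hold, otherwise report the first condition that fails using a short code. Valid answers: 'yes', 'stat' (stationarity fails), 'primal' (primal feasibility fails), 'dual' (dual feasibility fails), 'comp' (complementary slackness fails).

Gradient of f: grad f(x) = Q x + c = (0, 0)
Constraint values g_i(x) = a_i^T x - b_i:
  g_1((3, -1)) = -3
  g_2((3, -1)) = 2
Stationarity residual: grad f(x) + sum_i lambda_i a_i = (0, 0)
  -> stationarity OK
Primal feasibility (all g_i <= 0): FAILS
Dual feasibility (all lambda_i >= 0): OK
Complementary slackness (lambda_i * g_i(x) = 0 for all i): OK

Verdict: the first failing condition is primal_feasibility -> primal.

primal


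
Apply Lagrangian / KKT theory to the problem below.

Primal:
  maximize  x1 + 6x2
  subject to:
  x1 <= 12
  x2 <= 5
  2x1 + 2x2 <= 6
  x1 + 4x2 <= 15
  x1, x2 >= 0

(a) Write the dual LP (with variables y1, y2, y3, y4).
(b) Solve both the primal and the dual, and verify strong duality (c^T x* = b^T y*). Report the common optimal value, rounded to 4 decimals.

The standard primal-dual pair for 'max c^T x s.t. A x <= b, x >= 0' is:
  Dual:  min b^T y  s.t.  A^T y >= c,  y >= 0.

So the dual LP is:
  minimize  12y1 + 5y2 + 6y3 + 15y4
  subject to:
    y1 + 2y3 + y4 >= 1
    y2 + 2y3 + 4y4 >= 6
    y1, y2, y3, y4 >= 0

Solving the primal: x* = (0, 3).
  primal value c^T x* = 18.
Solving the dual: y* = (0, 0, 3, 0).
  dual value b^T y* = 18.
Strong duality: c^T x* = b^T y*. Confirmed.

18


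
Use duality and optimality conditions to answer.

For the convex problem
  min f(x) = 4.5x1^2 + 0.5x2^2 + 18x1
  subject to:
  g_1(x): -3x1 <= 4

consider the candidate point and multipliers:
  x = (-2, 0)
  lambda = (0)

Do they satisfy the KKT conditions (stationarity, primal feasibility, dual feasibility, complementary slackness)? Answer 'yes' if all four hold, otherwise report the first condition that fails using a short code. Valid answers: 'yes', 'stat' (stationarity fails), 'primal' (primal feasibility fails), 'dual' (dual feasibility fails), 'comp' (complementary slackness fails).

Gradient of f: grad f(x) = Q x + c = (0, 0)
Constraint values g_i(x) = a_i^T x - b_i:
  g_1((-2, 0)) = 2
Stationarity residual: grad f(x) + sum_i lambda_i a_i = (0, 0)
  -> stationarity OK
Primal feasibility (all g_i <= 0): FAILS
Dual feasibility (all lambda_i >= 0): OK
Complementary slackness (lambda_i * g_i(x) = 0 for all i): OK

Verdict: the first failing condition is primal_feasibility -> primal.

primal


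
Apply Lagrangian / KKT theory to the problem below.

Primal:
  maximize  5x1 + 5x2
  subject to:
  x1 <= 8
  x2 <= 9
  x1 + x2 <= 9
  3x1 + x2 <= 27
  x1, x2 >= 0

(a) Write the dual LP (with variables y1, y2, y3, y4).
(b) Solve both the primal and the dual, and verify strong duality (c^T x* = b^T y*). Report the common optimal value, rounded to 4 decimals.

The standard primal-dual pair for 'max c^T x s.t. A x <= b, x >= 0' is:
  Dual:  min b^T y  s.t.  A^T y >= c,  y >= 0.

So the dual LP is:
  minimize  8y1 + 9y2 + 9y3 + 27y4
  subject to:
    y1 + y3 + 3y4 >= 5
    y2 + y3 + y4 >= 5
    y1, y2, y3, y4 >= 0

Solving the primal: x* = (8, 1).
  primal value c^T x* = 45.
Solving the dual: y* = (0, 0, 5, 0).
  dual value b^T y* = 45.
Strong duality: c^T x* = b^T y*. Confirmed.

45


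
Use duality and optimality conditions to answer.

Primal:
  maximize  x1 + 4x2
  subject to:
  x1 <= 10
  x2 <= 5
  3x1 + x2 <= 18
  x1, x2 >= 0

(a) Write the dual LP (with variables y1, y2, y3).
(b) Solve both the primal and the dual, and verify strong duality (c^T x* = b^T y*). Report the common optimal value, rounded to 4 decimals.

The standard primal-dual pair for 'max c^T x s.t. A x <= b, x >= 0' is:
  Dual:  min b^T y  s.t.  A^T y >= c,  y >= 0.

So the dual LP is:
  minimize  10y1 + 5y2 + 18y3
  subject to:
    y1 + 3y3 >= 1
    y2 + y3 >= 4
    y1, y2, y3 >= 0

Solving the primal: x* = (4.3333, 5).
  primal value c^T x* = 24.3333.
Solving the dual: y* = (0, 3.6667, 0.3333).
  dual value b^T y* = 24.3333.
Strong duality: c^T x* = b^T y*. Confirmed.

24.3333


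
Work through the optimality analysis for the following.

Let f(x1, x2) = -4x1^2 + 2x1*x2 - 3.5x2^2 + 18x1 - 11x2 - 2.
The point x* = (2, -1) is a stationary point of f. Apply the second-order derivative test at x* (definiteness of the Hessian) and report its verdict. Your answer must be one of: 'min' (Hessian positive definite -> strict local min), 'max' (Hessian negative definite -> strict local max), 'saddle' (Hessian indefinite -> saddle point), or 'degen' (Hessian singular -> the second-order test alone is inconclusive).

Compute the Hessian H = grad^2 f:
  H = [[-8, 2], [2, -7]]
Verify stationarity: grad f(x*) = H x* + g = (0, 0).
Eigenvalues of H: -9.5616, -5.4384.
Both eigenvalues < 0, so H is negative definite -> x* is a strict local max.

max


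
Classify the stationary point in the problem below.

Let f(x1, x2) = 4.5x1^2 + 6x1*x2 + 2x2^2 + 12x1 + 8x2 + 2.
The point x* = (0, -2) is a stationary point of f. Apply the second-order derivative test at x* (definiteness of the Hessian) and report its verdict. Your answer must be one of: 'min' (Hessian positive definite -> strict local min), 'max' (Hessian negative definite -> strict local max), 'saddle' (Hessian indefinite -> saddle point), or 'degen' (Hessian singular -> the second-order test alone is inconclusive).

Compute the Hessian H = grad^2 f:
  H = [[9, 6], [6, 4]]
Verify stationarity: grad f(x*) = H x* + g = (0, 0).
Eigenvalues of H: 0, 13.
H has a zero eigenvalue (singular; positive semidefinite but not definite), so H is neither positive definite, negative definite, nor indefinite. The second-order test alone is inconclusive -> degen.
(Indeed, f is constant along the null direction of H through x*, so x* is not a strict local extremum.)

degen


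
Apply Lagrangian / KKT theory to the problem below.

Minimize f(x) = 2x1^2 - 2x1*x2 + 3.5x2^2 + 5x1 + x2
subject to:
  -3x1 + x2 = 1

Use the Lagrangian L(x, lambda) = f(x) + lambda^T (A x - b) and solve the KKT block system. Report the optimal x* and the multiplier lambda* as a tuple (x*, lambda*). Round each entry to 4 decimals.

Form the Lagrangian:
  L(x, lambda) = (1/2) x^T Q x + c^T x + lambda^T (A x - b)
Stationarity (grad_x L = 0): Q x + c + A^T lambda = 0.
Primal feasibility: A x = b.

This gives the KKT block system:
  [ Q   A^T ] [ x     ]   [-c ]
  [ A    0  ] [ lambda ] = [ b ]

Solving the linear system:
  x*      = (-0.4909, -0.4727)
  lambda* = (1.3273)
  f(x*)   = -2.1273

x* = (-0.4909, -0.4727), lambda* = (1.3273)


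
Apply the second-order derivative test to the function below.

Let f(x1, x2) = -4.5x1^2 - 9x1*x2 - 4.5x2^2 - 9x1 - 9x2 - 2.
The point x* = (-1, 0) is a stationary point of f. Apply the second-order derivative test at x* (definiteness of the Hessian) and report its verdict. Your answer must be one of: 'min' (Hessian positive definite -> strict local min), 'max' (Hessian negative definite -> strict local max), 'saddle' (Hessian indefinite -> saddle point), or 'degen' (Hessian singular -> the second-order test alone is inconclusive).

Compute the Hessian H = grad^2 f:
  H = [[-9, -9], [-9, -9]]
Verify stationarity: grad f(x*) = H x* + g = (0, 0).
Eigenvalues of H: -18, 0.
H has a zero eigenvalue (singular; negative semidefinite but not definite), so H is neither positive definite, negative definite, nor indefinite. The second-order test alone is inconclusive -> degen.
(Indeed, f is constant along the null direction of H through x*, so x* is not a strict local extremum.)

degen


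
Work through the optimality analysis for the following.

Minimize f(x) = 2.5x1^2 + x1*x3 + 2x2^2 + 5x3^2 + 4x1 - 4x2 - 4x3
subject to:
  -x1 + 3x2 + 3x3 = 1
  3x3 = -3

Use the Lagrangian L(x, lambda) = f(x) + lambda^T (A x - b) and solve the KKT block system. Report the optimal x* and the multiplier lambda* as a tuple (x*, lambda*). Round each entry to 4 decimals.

Form the Lagrangian:
  L(x, lambda) = (1/2) x^T Q x + c^T x + lambda^T (A x - b)
Stationarity (grad_x L = 0): Q x + c + A^T lambda = 0.
Primal feasibility: A x = b.

This gives the KKT block system:
  [ Q   A^T ] [ x     ]   [-c ]
  [ A    0  ] [ lambda ] = [ b ]

Solving the linear system:
  x*      = (-0.6327, 1.1224, -1)
  lambda* = (-0.1633, 5.0408)
  f(x*)   = 6.1327

x* = (-0.6327, 1.1224, -1), lambda* = (-0.1633, 5.0408)


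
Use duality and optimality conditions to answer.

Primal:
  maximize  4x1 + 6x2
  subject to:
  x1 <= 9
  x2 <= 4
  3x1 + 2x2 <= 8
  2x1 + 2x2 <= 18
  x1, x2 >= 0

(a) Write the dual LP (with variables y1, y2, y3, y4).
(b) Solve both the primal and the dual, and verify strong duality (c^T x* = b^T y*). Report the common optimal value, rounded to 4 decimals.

The standard primal-dual pair for 'max c^T x s.t. A x <= b, x >= 0' is:
  Dual:  min b^T y  s.t.  A^T y >= c,  y >= 0.

So the dual LP is:
  minimize  9y1 + 4y2 + 8y3 + 18y4
  subject to:
    y1 + 3y3 + 2y4 >= 4
    y2 + 2y3 + 2y4 >= 6
    y1, y2, y3, y4 >= 0

Solving the primal: x* = (0, 4).
  primal value c^T x* = 24.
Solving the dual: y* = (0, 3.3333, 1.3333, 0).
  dual value b^T y* = 24.
Strong duality: c^T x* = b^T y*. Confirmed.

24


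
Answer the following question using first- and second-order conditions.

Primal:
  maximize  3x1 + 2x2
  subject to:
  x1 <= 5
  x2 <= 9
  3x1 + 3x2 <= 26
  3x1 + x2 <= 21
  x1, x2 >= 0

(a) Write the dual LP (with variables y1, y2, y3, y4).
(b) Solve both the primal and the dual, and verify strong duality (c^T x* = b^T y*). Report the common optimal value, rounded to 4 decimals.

The standard primal-dual pair for 'max c^T x s.t. A x <= b, x >= 0' is:
  Dual:  min b^T y  s.t.  A^T y >= c,  y >= 0.

So the dual LP is:
  minimize  5y1 + 9y2 + 26y3 + 21y4
  subject to:
    y1 + 3y3 + 3y4 >= 3
    y2 + 3y3 + y4 >= 2
    y1, y2, y3, y4 >= 0

Solving the primal: x* = (5, 3.6667).
  primal value c^T x* = 22.3333.
Solving the dual: y* = (1, 0, 0.6667, 0).
  dual value b^T y* = 22.3333.
Strong duality: c^T x* = b^T y*. Confirmed.

22.3333


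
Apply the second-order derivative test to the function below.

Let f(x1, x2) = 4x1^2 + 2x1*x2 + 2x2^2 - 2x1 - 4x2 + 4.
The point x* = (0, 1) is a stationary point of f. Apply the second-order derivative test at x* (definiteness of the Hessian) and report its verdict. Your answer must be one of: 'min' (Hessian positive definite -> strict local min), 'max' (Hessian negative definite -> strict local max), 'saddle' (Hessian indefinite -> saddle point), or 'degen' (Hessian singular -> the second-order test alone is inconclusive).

Compute the Hessian H = grad^2 f:
  H = [[8, 2], [2, 4]]
Verify stationarity: grad f(x*) = H x* + g = (0, 0).
Eigenvalues of H: 3.1716, 8.8284.
Both eigenvalues > 0, so H is positive definite -> x* is a strict local min.

min


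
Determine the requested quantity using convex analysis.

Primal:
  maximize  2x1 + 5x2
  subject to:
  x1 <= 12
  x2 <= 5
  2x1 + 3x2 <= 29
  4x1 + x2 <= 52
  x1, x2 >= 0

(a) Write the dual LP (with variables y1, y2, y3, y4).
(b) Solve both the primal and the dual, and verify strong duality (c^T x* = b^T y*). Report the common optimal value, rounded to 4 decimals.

The standard primal-dual pair for 'max c^T x s.t. A x <= b, x >= 0' is:
  Dual:  min b^T y  s.t.  A^T y >= c,  y >= 0.

So the dual LP is:
  minimize  12y1 + 5y2 + 29y3 + 52y4
  subject to:
    y1 + 2y3 + 4y4 >= 2
    y2 + 3y3 + y4 >= 5
    y1, y2, y3, y4 >= 0

Solving the primal: x* = (7, 5).
  primal value c^T x* = 39.
Solving the dual: y* = (0, 2, 1, 0).
  dual value b^T y* = 39.
Strong duality: c^T x* = b^T y*. Confirmed.

39


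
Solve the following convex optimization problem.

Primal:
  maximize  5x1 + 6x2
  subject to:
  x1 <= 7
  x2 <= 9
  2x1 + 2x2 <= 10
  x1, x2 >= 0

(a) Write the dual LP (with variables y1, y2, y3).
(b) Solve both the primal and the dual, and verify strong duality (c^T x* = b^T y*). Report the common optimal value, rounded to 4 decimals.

The standard primal-dual pair for 'max c^T x s.t. A x <= b, x >= 0' is:
  Dual:  min b^T y  s.t.  A^T y >= c,  y >= 0.

So the dual LP is:
  minimize  7y1 + 9y2 + 10y3
  subject to:
    y1 + 2y3 >= 5
    y2 + 2y3 >= 6
    y1, y2, y3 >= 0

Solving the primal: x* = (0, 5).
  primal value c^T x* = 30.
Solving the dual: y* = (0, 0, 3).
  dual value b^T y* = 30.
Strong duality: c^T x* = b^T y*. Confirmed.

30


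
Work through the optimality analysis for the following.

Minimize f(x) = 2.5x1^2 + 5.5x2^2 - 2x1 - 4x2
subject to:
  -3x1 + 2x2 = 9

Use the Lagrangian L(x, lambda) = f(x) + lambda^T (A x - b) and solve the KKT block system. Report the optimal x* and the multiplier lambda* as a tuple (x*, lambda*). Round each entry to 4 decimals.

Form the Lagrangian:
  L(x, lambda) = (1/2) x^T Q x + c^T x + lambda^T (A x - b)
Stationarity (grad_x L = 0): Q x + c + A^T lambda = 0.
Primal feasibility: A x = b.

This gives the KKT block system:
  [ Q   A^T ] [ x     ]   [-c ]
  [ A    0  ] [ lambda ] = [ b ]

Solving the linear system:
  x*      = (-2.2269, 1.1597)
  lambda* = (-4.3782)
  f(x*)   = 19.6092

x* = (-2.2269, 1.1597), lambda* = (-4.3782)


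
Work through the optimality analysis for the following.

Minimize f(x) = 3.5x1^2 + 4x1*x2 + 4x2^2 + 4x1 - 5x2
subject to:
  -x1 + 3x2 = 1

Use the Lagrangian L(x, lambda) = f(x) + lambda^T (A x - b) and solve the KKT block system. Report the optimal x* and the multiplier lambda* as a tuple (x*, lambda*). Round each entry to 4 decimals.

Form the Lagrangian:
  L(x, lambda) = (1/2) x^T Q x + c^T x + lambda^T (A x - b)
Stationarity (grad_x L = 0): Q x + c + A^T lambda = 0.
Primal feasibility: A x = b.

This gives the KKT block system:
  [ Q   A^T ] [ x     ]   [-c ]
  [ A    0  ] [ lambda ] = [ b ]

Solving the linear system:
  x*      = (-0.4316, 0.1895)
  lambda* = (1.7368)
  f(x*)   = -2.2053

x* = (-0.4316, 0.1895), lambda* = (1.7368)


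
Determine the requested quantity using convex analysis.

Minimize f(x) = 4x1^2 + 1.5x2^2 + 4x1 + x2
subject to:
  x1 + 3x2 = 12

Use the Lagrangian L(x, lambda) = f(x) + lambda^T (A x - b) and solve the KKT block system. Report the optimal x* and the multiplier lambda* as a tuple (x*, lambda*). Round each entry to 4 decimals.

Form the Lagrangian:
  L(x, lambda) = (1/2) x^T Q x + c^T x + lambda^T (A x - b)
Stationarity (grad_x L = 0): Q x + c + A^T lambda = 0.
Primal feasibility: A x = b.

This gives the KKT block system:
  [ Q   A^T ] [ x     ]   [-c ]
  [ A    0  ] [ lambda ] = [ b ]

Solving the linear system:
  x*      = (0.04, 3.9867)
  lambda* = (-4.32)
  f(x*)   = 27.9933

x* = (0.04, 3.9867), lambda* = (-4.32)


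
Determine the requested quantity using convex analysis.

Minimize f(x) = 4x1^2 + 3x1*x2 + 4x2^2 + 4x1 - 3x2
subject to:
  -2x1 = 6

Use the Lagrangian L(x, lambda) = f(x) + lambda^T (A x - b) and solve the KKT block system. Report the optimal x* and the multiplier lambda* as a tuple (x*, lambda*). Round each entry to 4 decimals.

Form the Lagrangian:
  L(x, lambda) = (1/2) x^T Q x + c^T x + lambda^T (A x - b)
Stationarity (grad_x L = 0): Q x + c + A^T lambda = 0.
Primal feasibility: A x = b.

This gives the KKT block system:
  [ Q   A^T ] [ x     ]   [-c ]
  [ A    0  ] [ lambda ] = [ b ]

Solving the linear system:
  x*      = (-3, 1.5)
  lambda* = (-7.75)
  f(x*)   = 15

x* = (-3, 1.5), lambda* = (-7.75)


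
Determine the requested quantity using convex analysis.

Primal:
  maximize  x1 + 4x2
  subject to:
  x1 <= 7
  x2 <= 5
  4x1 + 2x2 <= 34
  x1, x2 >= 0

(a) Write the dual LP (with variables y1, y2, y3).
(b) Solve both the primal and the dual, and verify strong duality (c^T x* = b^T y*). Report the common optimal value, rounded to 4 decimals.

The standard primal-dual pair for 'max c^T x s.t. A x <= b, x >= 0' is:
  Dual:  min b^T y  s.t.  A^T y >= c,  y >= 0.

So the dual LP is:
  minimize  7y1 + 5y2 + 34y3
  subject to:
    y1 + 4y3 >= 1
    y2 + 2y3 >= 4
    y1, y2, y3 >= 0

Solving the primal: x* = (6, 5).
  primal value c^T x* = 26.
Solving the dual: y* = (0, 3.5, 0.25).
  dual value b^T y* = 26.
Strong duality: c^T x* = b^T y*. Confirmed.

26


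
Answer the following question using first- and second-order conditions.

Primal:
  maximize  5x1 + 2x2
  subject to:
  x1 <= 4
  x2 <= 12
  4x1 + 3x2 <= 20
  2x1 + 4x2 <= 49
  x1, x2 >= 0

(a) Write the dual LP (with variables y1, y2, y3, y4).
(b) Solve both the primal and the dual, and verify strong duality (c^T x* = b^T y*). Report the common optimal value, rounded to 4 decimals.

The standard primal-dual pair for 'max c^T x s.t. A x <= b, x >= 0' is:
  Dual:  min b^T y  s.t.  A^T y >= c,  y >= 0.

So the dual LP is:
  minimize  4y1 + 12y2 + 20y3 + 49y4
  subject to:
    y1 + 4y3 + 2y4 >= 5
    y2 + 3y3 + 4y4 >= 2
    y1, y2, y3, y4 >= 0

Solving the primal: x* = (4, 1.3333).
  primal value c^T x* = 22.6667.
Solving the dual: y* = (2.3333, 0, 0.6667, 0).
  dual value b^T y* = 22.6667.
Strong duality: c^T x* = b^T y*. Confirmed.

22.6667


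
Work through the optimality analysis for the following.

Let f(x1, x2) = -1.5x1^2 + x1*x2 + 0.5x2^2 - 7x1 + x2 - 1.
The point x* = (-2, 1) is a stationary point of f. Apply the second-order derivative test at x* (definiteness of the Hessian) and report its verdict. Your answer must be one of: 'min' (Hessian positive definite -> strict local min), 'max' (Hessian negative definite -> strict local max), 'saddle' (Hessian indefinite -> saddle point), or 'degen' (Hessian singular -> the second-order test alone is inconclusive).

Compute the Hessian H = grad^2 f:
  H = [[-3, 1], [1, 1]]
Verify stationarity: grad f(x*) = H x* + g = (0, 0).
Eigenvalues of H: -3.2361, 1.2361.
Eigenvalues have mixed signs, so H is indefinite -> x* is a saddle point.

saddle


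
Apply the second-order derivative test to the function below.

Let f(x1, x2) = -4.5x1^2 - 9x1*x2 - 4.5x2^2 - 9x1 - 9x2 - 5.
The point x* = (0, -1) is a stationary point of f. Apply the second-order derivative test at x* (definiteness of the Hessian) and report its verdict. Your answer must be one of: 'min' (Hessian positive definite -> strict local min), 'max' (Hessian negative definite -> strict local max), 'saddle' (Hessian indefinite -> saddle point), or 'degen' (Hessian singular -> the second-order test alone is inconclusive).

Compute the Hessian H = grad^2 f:
  H = [[-9, -9], [-9, -9]]
Verify stationarity: grad f(x*) = H x* + g = (0, 0).
Eigenvalues of H: -18, 0.
H has a zero eigenvalue (singular; negative semidefinite but not definite), so H is neither positive definite, negative definite, nor indefinite. The second-order test alone is inconclusive -> degen.
(Indeed, f is constant along the null direction of H through x*, so x* is not a strict local extremum.)

degen


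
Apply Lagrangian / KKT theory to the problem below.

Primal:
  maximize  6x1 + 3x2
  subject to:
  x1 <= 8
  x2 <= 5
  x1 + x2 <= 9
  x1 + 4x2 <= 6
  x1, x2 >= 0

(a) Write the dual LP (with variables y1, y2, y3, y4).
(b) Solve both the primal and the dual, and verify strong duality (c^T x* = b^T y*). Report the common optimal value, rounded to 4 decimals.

The standard primal-dual pair for 'max c^T x s.t. A x <= b, x >= 0' is:
  Dual:  min b^T y  s.t.  A^T y >= c,  y >= 0.

So the dual LP is:
  minimize  8y1 + 5y2 + 9y3 + 6y4
  subject to:
    y1 + y3 + y4 >= 6
    y2 + y3 + 4y4 >= 3
    y1, y2, y3, y4 >= 0

Solving the primal: x* = (6, 0).
  primal value c^T x* = 36.
Solving the dual: y* = (0, 0, 0, 6).
  dual value b^T y* = 36.
Strong duality: c^T x* = b^T y*. Confirmed.

36


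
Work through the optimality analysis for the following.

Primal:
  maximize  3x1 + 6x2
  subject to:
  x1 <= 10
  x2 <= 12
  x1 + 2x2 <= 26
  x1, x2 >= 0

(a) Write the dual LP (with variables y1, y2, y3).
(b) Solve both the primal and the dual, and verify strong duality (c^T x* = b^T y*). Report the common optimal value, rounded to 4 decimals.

The standard primal-dual pair for 'max c^T x s.t. A x <= b, x >= 0' is:
  Dual:  min b^T y  s.t.  A^T y >= c,  y >= 0.

So the dual LP is:
  minimize  10y1 + 12y2 + 26y3
  subject to:
    y1 + y3 >= 3
    y2 + 2y3 >= 6
    y1, y2, y3 >= 0

Solving the primal: x* = (2, 12).
  primal value c^T x* = 78.
Solving the dual: y* = (0, 0, 3).
  dual value b^T y* = 78.
Strong duality: c^T x* = b^T y*. Confirmed.

78


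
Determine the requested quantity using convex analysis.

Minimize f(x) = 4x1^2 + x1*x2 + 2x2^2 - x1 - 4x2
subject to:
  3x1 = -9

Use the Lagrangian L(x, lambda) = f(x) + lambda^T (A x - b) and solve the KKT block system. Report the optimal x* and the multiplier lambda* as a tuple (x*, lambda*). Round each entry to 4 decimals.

Form the Lagrangian:
  L(x, lambda) = (1/2) x^T Q x + c^T x + lambda^T (A x - b)
Stationarity (grad_x L = 0): Q x + c + A^T lambda = 0.
Primal feasibility: A x = b.

This gives the KKT block system:
  [ Q   A^T ] [ x     ]   [-c ]
  [ A    0  ] [ lambda ] = [ b ]

Solving the linear system:
  x*      = (-3, 1.75)
  lambda* = (7.75)
  f(x*)   = 32.875

x* = (-3, 1.75), lambda* = (7.75)


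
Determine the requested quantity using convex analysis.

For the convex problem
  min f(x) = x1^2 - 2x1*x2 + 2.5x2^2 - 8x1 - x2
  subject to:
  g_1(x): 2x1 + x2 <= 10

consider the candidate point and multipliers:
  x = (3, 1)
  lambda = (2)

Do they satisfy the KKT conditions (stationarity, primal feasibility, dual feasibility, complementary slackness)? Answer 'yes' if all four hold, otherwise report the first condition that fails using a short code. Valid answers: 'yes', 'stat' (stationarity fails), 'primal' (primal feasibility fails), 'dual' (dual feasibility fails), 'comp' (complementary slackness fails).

Gradient of f: grad f(x) = Q x + c = (-4, -2)
Constraint values g_i(x) = a_i^T x - b_i:
  g_1((3, 1)) = -3
Stationarity residual: grad f(x) + sum_i lambda_i a_i = (0, 0)
  -> stationarity OK
Primal feasibility (all g_i <= 0): OK
Dual feasibility (all lambda_i >= 0): OK
Complementary slackness (lambda_i * g_i(x) = 0 for all i): FAILS

Verdict: the first failing condition is complementary_slackness -> comp.

comp


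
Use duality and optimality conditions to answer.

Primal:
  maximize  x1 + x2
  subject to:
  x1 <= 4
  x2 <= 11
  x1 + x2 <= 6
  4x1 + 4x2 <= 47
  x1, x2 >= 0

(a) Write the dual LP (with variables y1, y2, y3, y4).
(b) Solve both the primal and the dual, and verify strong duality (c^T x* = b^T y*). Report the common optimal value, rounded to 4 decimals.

The standard primal-dual pair for 'max c^T x s.t. A x <= b, x >= 0' is:
  Dual:  min b^T y  s.t.  A^T y >= c,  y >= 0.

So the dual LP is:
  minimize  4y1 + 11y2 + 6y3 + 47y4
  subject to:
    y1 + y3 + 4y4 >= 1
    y2 + y3 + 4y4 >= 1
    y1, y2, y3, y4 >= 0

Solving the primal: x* = (0, 6).
  primal value c^T x* = 6.
Solving the dual: y* = (0, 0, 1, 0).
  dual value b^T y* = 6.
Strong duality: c^T x* = b^T y*. Confirmed.

6


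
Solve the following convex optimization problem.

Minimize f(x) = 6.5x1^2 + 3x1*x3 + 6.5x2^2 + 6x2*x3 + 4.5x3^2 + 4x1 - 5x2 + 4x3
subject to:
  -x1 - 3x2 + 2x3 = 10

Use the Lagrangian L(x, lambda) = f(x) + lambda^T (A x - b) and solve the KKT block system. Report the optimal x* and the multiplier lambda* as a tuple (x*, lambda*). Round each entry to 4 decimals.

Form the Lagrangian:
  L(x, lambda) = (1/2) x^T Q x + c^T x + lambda^T (A x - b)
Stationarity (grad_x L = 0): Q x + c + A^T lambda = 0.
Primal feasibility: A x = b.

This gives the KKT block system:
  [ Q   A^T ] [ x     ]   [-c ]
  [ A    0  ] [ lambda ] = [ b ]

Solving the linear system:
  x*      = (-1.1277, -1.6084, 2.0236)
  lambda* = (-4.5893)
  f(x*)   = 28.7591

x* = (-1.1277, -1.6084, 2.0236), lambda* = (-4.5893)


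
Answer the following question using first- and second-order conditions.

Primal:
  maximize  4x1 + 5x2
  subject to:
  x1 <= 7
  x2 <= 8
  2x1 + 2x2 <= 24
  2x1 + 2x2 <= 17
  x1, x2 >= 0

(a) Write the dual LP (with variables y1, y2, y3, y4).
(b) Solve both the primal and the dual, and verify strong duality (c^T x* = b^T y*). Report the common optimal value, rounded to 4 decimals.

The standard primal-dual pair for 'max c^T x s.t. A x <= b, x >= 0' is:
  Dual:  min b^T y  s.t.  A^T y >= c,  y >= 0.

So the dual LP is:
  minimize  7y1 + 8y2 + 24y3 + 17y4
  subject to:
    y1 + 2y3 + 2y4 >= 4
    y2 + 2y3 + 2y4 >= 5
    y1, y2, y3, y4 >= 0

Solving the primal: x* = (0.5, 8).
  primal value c^T x* = 42.
Solving the dual: y* = (0, 1, 0, 2).
  dual value b^T y* = 42.
Strong duality: c^T x* = b^T y*. Confirmed.

42


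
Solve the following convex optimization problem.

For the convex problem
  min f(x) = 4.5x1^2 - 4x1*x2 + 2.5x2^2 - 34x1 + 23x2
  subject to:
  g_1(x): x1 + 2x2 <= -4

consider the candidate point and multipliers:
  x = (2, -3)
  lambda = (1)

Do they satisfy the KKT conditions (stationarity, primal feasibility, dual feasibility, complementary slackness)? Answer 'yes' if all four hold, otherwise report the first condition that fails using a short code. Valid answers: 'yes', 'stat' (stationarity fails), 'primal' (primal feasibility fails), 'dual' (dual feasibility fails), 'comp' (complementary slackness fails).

Gradient of f: grad f(x) = Q x + c = (-4, 0)
Constraint values g_i(x) = a_i^T x - b_i:
  g_1((2, -3)) = 0
Stationarity residual: grad f(x) + sum_i lambda_i a_i = (-3, 2)
  -> stationarity FAILS
Primal feasibility (all g_i <= 0): OK
Dual feasibility (all lambda_i >= 0): OK
Complementary slackness (lambda_i * g_i(x) = 0 for all i): OK

Verdict: the first failing condition is stationarity -> stat.

stat


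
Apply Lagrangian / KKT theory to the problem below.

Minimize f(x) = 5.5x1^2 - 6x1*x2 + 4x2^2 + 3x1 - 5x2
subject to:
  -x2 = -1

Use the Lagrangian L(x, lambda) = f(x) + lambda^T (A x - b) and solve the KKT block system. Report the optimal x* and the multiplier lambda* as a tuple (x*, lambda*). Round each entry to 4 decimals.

Form the Lagrangian:
  L(x, lambda) = (1/2) x^T Q x + c^T x + lambda^T (A x - b)
Stationarity (grad_x L = 0): Q x + c + A^T lambda = 0.
Primal feasibility: A x = b.

This gives the KKT block system:
  [ Q   A^T ] [ x     ]   [-c ]
  [ A    0  ] [ lambda ] = [ b ]

Solving the linear system:
  x*      = (0.2727, 1)
  lambda* = (1.3636)
  f(x*)   = -1.4091

x* = (0.2727, 1), lambda* = (1.3636)


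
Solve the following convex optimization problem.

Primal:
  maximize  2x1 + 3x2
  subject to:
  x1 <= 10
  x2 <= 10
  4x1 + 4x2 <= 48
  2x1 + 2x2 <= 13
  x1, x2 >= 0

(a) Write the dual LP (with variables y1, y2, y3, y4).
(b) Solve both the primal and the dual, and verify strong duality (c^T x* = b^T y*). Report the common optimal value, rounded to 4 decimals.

The standard primal-dual pair for 'max c^T x s.t. A x <= b, x >= 0' is:
  Dual:  min b^T y  s.t.  A^T y >= c,  y >= 0.

So the dual LP is:
  minimize  10y1 + 10y2 + 48y3 + 13y4
  subject to:
    y1 + 4y3 + 2y4 >= 2
    y2 + 4y3 + 2y4 >= 3
    y1, y2, y3, y4 >= 0

Solving the primal: x* = (0, 6.5).
  primal value c^T x* = 19.5.
Solving the dual: y* = (0, 0, 0, 1.5).
  dual value b^T y* = 19.5.
Strong duality: c^T x* = b^T y*. Confirmed.

19.5


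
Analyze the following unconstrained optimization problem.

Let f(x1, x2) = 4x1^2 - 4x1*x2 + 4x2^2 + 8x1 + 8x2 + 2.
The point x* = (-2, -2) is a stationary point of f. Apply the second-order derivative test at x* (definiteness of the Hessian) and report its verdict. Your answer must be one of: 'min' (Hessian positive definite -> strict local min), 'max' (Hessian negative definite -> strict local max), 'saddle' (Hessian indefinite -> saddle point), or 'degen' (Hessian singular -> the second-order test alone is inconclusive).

Compute the Hessian H = grad^2 f:
  H = [[8, -4], [-4, 8]]
Verify stationarity: grad f(x*) = H x* + g = (0, 0).
Eigenvalues of H: 4, 12.
Both eigenvalues > 0, so H is positive definite -> x* is a strict local min.

min


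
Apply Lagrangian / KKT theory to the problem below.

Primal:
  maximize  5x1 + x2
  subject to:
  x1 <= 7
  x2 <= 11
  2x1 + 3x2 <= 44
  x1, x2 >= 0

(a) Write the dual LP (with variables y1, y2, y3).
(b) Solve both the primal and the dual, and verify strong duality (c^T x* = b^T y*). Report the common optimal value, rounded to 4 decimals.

The standard primal-dual pair for 'max c^T x s.t. A x <= b, x >= 0' is:
  Dual:  min b^T y  s.t.  A^T y >= c,  y >= 0.

So the dual LP is:
  minimize  7y1 + 11y2 + 44y3
  subject to:
    y1 + 2y3 >= 5
    y2 + 3y3 >= 1
    y1, y2, y3 >= 0

Solving the primal: x* = (7, 10).
  primal value c^T x* = 45.
Solving the dual: y* = (4.3333, 0, 0.3333).
  dual value b^T y* = 45.
Strong duality: c^T x* = b^T y*. Confirmed.

45


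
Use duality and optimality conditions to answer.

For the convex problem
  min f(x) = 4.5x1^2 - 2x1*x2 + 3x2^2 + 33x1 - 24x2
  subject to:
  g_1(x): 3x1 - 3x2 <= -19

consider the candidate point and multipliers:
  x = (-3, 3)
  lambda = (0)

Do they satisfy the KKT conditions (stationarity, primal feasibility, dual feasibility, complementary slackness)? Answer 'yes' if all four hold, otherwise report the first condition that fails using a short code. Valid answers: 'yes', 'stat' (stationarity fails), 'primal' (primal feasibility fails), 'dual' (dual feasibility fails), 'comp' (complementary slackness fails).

Gradient of f: grad f(x) = Q x + c = (0, 0)
Constraint values g_i(x) = a_i^T x - b_i:
  g_1((-3, 3)) = 1
Stationarity residual: grad f(x) + sum_i lambda_i a_i = (0, 0)
  -> stationarity OK
Primal feasibility (all g_i <= 0): FAILS
Dual feasibility (all lambda_i >= 0): OK
Complementary slackness (lambda_i * g_i(x) = 0 for all i): OK

Verdict: the first failing condition is primal_feasibility -> primal.

primal


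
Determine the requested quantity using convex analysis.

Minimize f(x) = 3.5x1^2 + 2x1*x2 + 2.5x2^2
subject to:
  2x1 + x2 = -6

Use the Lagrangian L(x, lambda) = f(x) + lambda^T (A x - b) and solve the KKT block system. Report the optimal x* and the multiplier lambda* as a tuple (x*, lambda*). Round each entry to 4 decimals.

Form the Lagrangian:
  L(x, lambda) = (1/2) x^T Q x + c^T x + lambda^T (A x - b)
Stationarity (grad_x L = 0): Q x + c + A^T lambda = 0.
Primal feasibility: A x = b.

This gives the KKT block system:
  [ Q   A^T ] [ x     ]   [-c ]
  [ A    0  ] [ lambda ] = [ b ]

Solving the linear system:
  x*      = (-2.5263, -0.9474)
  lambda* = (9.7895)
  f(x*)   = 29.3684

x* = (-2.5263, -0.9474), lambda* = (9.7895)


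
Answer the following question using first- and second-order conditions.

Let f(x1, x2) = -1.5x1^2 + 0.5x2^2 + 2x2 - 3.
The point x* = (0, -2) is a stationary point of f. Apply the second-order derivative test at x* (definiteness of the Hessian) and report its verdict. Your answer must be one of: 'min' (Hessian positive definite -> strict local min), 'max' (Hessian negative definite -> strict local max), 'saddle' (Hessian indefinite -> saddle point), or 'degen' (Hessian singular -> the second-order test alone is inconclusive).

Compute the Hessian H = grad^2 f:
  H = [[-3, 0], [0, 1]]
Verify stationarity: grad f(x*) = H x* + g = (0, 0).
Eigenvalues of H: -3, 1.
Eigenvalues have mixed signs, so H is indefinite -> x* is a saddle point.

saddle
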